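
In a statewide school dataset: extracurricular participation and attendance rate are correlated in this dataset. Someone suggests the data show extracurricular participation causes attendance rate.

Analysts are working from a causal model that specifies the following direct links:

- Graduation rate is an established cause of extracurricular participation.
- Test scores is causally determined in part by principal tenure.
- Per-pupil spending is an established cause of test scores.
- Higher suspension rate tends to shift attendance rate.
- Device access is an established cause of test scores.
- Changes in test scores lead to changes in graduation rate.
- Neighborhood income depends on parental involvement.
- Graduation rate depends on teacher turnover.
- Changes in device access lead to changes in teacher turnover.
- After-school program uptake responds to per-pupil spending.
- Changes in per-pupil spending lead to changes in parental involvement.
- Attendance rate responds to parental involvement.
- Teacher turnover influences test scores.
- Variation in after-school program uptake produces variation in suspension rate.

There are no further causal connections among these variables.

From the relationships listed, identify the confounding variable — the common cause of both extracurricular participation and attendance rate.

Per-pupil spending has a causal path to extracurricular participation (per-pupil spending → test scores → graduation rate → extracurricular participation) and a separate causal path to attendance rate (per-pupil spending → parental involvement → attendance rate), so it is a common cause of both.
No stated relationship gives extracurricular participation a causal route to attendance rate, so the correlation is explained by the shared upstream cause rather than a direct effect.

per-pupil spending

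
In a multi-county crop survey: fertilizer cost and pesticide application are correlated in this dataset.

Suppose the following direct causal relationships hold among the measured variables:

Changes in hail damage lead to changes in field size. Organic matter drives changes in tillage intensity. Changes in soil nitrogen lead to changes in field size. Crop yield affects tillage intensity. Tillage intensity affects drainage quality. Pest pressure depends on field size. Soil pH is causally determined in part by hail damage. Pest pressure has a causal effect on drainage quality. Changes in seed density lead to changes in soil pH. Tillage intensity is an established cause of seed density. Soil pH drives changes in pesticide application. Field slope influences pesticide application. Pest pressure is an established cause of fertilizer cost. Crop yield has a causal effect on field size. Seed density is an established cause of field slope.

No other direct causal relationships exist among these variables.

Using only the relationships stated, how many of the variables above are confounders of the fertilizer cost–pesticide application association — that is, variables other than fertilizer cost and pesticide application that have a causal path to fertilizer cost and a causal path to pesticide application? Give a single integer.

2

The common causes are: crop yield (to fertilizer cost via crop yield → field size → pest pressure → fertilizer cost; to pesticide application via crop yield → tillage intensity → seed density → soil pH → pesticide application); hail damage (to fertilizer cost via hail damage → field size → pest pressure → fertilizer cost; to pesticide application via hail damage → soil pH → pesticide application).
Every other variable lacks a causal path to at least one of fertilizer cost and pesticide application.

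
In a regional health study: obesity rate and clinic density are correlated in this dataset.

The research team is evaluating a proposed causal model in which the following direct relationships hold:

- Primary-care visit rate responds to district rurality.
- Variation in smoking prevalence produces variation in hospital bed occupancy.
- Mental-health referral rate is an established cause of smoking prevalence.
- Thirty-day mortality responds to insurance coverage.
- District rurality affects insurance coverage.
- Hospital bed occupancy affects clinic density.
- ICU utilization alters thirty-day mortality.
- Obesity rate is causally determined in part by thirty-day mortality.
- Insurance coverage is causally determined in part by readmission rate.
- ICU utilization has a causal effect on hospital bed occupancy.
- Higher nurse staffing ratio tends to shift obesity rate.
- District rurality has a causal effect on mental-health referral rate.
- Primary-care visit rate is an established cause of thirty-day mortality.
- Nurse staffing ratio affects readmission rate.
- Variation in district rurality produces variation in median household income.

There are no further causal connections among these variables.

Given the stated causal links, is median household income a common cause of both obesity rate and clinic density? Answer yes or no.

no

Median household income has no stated causal path to either obesity rate or clinic density. A confounder must cause both variables, so median household income does not qualify.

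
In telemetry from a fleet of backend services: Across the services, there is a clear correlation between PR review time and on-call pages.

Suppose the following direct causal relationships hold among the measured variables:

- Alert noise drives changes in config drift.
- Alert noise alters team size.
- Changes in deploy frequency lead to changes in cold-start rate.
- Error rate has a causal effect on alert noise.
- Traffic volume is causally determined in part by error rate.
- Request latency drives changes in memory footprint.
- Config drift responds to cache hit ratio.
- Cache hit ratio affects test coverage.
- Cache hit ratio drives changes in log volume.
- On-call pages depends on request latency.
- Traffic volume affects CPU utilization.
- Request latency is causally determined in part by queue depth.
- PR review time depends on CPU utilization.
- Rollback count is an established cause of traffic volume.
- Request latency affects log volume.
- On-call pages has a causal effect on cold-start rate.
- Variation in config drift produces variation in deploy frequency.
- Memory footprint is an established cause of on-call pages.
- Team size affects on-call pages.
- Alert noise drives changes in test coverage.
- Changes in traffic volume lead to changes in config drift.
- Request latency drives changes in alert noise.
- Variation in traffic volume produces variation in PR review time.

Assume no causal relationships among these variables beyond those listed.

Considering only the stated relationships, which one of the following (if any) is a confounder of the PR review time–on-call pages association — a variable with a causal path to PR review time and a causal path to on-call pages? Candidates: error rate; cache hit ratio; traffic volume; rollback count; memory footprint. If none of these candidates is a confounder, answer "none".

Error rate causes PR review time (error rate → traffic volume → PR review time) and also causes on-call pages (error rate → alert noise → team size → on-call pages); it is a common cause of both.
Each of the other candidates lacks a causal path to at least one of PR review time and on-call pages, so they do not confound the relationship.

error rate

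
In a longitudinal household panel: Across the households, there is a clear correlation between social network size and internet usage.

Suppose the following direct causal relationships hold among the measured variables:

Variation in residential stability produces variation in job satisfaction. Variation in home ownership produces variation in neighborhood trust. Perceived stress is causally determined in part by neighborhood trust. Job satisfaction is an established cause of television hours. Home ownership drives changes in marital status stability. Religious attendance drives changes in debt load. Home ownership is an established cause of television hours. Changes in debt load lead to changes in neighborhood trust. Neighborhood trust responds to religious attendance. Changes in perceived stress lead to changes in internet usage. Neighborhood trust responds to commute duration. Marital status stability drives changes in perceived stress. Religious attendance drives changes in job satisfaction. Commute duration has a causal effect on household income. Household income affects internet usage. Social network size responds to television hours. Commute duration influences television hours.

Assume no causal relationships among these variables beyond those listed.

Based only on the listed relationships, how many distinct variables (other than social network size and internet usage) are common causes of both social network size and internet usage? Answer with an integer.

3

The common causes are: commute duration (to social network size via commute duration → television hours → social network size; to internet usage via commute duration → household income → internet usage); home ownership (to social network size via home ownership → television hours → social network size; to internet usage via home ownership → marital status stability → perceived stress → internet usage); religious attendance (to social network size via religious attendance → job satisfaction → television hours → social network size; to internet usage via religious attendance → neighborhood trust → perceived stress → internet usage).
Every other variable lacks a causal path to at least one of social network size and internet usage.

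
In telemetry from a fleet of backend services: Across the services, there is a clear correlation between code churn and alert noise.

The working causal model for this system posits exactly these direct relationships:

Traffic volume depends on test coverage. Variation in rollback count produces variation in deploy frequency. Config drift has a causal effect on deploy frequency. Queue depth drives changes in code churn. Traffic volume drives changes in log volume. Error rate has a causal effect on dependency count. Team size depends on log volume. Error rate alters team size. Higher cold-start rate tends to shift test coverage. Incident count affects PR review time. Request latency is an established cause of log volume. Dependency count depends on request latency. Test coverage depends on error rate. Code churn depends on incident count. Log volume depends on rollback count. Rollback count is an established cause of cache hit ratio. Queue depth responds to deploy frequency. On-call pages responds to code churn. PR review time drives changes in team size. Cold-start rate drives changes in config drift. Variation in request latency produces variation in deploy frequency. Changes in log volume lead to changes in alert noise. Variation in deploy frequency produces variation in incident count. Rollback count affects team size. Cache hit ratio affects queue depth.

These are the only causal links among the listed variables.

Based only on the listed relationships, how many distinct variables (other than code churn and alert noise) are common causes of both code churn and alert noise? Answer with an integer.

3

The common causes are: cold-start rate (to code churn via cold-start rate → config drift → deploy frequency → queue depth → code churn; to alert noise via cold-start rate → test coverage → traffic volume → log volume → alert noise); request latency (to code churn via request latency → deploy frequency → queue depth → code churn; to alert noise via request latency → log volume → alert noise); rollback count (to code churn via rollback count → cache hit ratio → queue depth → code churn; to alert noise via rollback count → log volume → alert noise).
Every other variable lacks a causal path to at least one of code churn and alert noise.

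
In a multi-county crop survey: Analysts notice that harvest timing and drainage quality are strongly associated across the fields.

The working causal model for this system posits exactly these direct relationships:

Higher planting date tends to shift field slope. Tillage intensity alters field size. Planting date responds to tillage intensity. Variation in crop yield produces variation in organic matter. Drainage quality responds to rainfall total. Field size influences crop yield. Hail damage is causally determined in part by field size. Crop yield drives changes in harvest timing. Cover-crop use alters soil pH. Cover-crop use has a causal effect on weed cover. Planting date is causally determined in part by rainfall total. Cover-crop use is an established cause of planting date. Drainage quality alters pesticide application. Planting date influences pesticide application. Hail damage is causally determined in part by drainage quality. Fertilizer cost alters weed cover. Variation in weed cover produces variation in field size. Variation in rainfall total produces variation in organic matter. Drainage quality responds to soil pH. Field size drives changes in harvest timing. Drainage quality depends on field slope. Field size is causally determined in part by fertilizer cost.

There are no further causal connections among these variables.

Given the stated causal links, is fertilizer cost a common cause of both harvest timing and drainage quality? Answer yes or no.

Fertilizer cost has no stated causal path to drainage quality. A confounder must cause both variables, so fertilizer cost does not qualify.

no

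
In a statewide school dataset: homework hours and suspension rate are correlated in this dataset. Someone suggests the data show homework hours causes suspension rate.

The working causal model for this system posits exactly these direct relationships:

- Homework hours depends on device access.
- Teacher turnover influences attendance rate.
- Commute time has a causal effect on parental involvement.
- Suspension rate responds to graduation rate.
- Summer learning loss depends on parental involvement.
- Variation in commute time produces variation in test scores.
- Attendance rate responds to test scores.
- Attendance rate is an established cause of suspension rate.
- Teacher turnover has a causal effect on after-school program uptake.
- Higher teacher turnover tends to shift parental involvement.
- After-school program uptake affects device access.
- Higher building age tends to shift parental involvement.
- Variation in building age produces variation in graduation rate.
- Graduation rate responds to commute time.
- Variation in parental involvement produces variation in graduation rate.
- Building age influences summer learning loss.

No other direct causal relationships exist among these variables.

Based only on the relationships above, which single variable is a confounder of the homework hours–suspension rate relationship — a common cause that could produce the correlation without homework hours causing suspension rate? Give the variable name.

teacher turnover

Teacher turnover has a causal path to homework hours (teacher turnover → after-school program uptake → device access → homework hours) and a separate causal path to suspension rate (teacher turnover → attendance rate → suspension rate), so it is a common cause of both.
No stated relationship gives homework hours a causal route to suspension rate, so the correlation is explained by the shared upstream cause rather than a direct effect.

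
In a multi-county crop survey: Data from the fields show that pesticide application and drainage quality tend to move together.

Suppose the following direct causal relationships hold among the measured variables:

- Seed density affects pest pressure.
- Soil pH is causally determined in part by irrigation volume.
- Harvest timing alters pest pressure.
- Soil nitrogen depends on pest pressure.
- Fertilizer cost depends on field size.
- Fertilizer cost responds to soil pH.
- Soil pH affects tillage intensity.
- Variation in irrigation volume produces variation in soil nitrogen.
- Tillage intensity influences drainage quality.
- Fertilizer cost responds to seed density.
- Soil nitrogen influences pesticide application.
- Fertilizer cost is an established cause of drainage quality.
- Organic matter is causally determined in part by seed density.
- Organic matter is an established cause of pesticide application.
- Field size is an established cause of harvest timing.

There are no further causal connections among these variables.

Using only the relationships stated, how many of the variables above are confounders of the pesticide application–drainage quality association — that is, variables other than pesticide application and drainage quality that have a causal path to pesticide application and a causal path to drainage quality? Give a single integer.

3

The common causes are: field size (to pesticide application via field size → harvest timing → pest pressure → soil nitrogen → pesticide application; to drainage quality via field size → fertilizer cost → drainage quality); irrigation volume (to pesticide application via irrigation volume → soil nitrogen → pesticide application; to drainage quality via irrigation volume → soil pH → tillage intensity → drainage quality); seed density (to pesticide application via seed density → organic matter → pesticide application; to drainage quality via seed density → fertilizer cost → drainage quality).
Every other variable lacks a causal path to at least one of pesticide application and drainage quality.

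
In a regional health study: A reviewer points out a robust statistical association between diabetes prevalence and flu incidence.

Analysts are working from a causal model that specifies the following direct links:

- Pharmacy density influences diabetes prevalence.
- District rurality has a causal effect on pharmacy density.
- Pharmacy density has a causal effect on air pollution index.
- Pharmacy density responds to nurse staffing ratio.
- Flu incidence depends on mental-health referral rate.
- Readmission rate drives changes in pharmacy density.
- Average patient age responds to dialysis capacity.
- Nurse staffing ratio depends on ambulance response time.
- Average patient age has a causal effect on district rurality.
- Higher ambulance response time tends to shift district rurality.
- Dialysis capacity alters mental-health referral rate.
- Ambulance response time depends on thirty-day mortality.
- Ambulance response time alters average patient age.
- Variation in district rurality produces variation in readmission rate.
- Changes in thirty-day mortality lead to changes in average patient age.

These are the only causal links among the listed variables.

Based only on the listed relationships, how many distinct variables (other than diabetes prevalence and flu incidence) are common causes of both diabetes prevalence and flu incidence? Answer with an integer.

The common causes are: dialysis capacity (to diabetes prevalence via dialysis capacity → average patient age → district rurality → pharmacy density → diabetes prevalence; to flu incidence via dialysis capacity → mental-health referral rate → flu incidence).
Every other variable lacks a causal path to at least one of diabetes prevalence and flu incidence.

1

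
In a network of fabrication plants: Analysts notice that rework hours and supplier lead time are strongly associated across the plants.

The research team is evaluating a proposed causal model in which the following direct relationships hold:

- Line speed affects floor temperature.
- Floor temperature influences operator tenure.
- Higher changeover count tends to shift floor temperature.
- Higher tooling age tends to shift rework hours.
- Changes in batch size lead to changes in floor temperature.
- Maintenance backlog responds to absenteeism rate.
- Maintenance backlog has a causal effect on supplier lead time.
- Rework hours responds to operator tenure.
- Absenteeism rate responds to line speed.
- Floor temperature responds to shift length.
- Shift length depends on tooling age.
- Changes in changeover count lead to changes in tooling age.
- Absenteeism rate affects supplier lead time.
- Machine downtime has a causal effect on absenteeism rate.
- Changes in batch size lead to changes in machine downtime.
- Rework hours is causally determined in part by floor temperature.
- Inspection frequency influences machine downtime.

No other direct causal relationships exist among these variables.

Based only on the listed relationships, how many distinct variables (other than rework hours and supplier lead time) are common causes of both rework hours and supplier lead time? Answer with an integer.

The common causes are: batch size (to rework hours via batch size → floor temperature → rework hours; to supplier lead time via batch size → machine downtime → absenteeism rate → supplier lead time); line speed (to rework hours via line speed → floor temperature → rework hours; to supplier lead time via line speed → absenteeism rate → supplier lead time).
Every other variable lacks a causal path to at least one of rework hours and supplier lead time.

2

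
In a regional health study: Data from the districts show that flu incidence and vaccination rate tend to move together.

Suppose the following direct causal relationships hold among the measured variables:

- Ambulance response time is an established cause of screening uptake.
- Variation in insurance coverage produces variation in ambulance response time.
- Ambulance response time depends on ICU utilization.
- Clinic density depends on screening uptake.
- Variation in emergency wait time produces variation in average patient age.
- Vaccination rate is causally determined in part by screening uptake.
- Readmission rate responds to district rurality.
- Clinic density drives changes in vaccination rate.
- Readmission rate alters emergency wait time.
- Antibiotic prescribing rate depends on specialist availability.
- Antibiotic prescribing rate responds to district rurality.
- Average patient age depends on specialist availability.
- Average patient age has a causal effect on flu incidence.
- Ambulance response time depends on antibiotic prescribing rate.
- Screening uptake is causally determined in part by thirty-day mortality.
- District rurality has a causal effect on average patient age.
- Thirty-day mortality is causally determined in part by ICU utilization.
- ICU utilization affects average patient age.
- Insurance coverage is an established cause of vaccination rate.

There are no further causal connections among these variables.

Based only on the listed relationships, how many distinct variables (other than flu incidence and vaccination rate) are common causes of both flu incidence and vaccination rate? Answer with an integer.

The common causes are: ICU utilization (to flu incidence via ICU utilization → average patient age → flu incidence; to vaccination rate via ICU utilization → thirty-day mortality → screening uptake → vaccination rate); district rurality (to flu incidence via district rurality → average patient age → flu incidence; to vaccination rate via district rurality → antibiotic prescribing rate → ambulance response time → screening uptake → vaccination rate); specialist availability (to flu incidence via specialist availability → average patient age → flu incidence; to vaccination rate via specialist availability → antibiotic prescribing rate → ambulance response time → screening uptake → vaccination rate).
Every other variable lacks a causal path to at least one of flu incidence and vaccination rate.

3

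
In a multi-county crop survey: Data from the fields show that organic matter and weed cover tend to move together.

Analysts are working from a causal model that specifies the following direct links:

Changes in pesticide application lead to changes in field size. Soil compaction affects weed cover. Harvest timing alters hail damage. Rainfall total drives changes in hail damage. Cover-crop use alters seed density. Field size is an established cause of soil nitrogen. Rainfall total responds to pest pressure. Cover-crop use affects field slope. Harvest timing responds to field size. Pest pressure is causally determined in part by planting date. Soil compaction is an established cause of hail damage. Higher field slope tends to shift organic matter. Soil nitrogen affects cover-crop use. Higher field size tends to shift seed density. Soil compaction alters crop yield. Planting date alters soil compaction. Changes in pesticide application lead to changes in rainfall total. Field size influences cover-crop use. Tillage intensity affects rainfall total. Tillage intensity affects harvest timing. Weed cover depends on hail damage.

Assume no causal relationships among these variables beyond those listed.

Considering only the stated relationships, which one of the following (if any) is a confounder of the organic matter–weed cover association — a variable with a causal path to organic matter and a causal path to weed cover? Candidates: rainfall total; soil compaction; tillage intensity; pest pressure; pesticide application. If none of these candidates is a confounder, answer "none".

pesticide application

Pesticide application causes organic matter (pesticide application → field size → cover-crop use → field slope → organic matter) and also causes weed cover (pesticide application → rainfall total → hail damage → weed cover); it is a common cause of both.
Each of the other candidates lacks a causal path to at least one of organic matter and weed cover, so they do not confound the relationship.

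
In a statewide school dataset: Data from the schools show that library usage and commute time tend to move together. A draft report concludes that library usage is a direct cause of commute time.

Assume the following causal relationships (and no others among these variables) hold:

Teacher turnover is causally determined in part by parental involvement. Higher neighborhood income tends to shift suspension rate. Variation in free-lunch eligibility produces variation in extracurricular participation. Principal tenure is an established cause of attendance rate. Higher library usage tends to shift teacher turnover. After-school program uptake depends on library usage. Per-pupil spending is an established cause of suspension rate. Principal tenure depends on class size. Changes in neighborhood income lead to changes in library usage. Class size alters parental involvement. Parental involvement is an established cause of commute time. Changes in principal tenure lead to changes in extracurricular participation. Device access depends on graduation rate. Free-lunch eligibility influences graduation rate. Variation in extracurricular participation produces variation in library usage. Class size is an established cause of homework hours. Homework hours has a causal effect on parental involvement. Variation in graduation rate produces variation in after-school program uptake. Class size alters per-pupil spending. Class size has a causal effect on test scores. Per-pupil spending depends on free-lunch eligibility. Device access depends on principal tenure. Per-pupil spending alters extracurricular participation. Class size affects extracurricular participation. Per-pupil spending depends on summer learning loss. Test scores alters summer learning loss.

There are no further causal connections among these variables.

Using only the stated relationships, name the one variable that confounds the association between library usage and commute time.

class size

Class size has a causal path to library usage (class size → extracurricular participation → library usage) and a separate causal path to commute time (class size → parental involvement → commute time), so it is a common cause of both.
No stated relationship gives library usage a causal route to commute time, so the correlation is explained by the shared upstream cause rather than a direct effect.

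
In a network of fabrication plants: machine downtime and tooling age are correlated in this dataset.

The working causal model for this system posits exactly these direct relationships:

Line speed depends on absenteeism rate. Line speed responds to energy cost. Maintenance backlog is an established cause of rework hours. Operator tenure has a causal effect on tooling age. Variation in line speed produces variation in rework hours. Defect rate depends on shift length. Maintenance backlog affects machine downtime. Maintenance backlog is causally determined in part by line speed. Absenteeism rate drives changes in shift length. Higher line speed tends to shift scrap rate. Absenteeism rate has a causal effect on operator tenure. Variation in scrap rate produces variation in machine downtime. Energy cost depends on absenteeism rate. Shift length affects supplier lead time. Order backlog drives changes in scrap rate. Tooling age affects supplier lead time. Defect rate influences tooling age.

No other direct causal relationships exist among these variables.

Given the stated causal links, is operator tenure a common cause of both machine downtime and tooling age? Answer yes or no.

no

Operator tenure has no stated causal path to machine downtime. A confounder must cause both variables, so operator tenure does not qualify.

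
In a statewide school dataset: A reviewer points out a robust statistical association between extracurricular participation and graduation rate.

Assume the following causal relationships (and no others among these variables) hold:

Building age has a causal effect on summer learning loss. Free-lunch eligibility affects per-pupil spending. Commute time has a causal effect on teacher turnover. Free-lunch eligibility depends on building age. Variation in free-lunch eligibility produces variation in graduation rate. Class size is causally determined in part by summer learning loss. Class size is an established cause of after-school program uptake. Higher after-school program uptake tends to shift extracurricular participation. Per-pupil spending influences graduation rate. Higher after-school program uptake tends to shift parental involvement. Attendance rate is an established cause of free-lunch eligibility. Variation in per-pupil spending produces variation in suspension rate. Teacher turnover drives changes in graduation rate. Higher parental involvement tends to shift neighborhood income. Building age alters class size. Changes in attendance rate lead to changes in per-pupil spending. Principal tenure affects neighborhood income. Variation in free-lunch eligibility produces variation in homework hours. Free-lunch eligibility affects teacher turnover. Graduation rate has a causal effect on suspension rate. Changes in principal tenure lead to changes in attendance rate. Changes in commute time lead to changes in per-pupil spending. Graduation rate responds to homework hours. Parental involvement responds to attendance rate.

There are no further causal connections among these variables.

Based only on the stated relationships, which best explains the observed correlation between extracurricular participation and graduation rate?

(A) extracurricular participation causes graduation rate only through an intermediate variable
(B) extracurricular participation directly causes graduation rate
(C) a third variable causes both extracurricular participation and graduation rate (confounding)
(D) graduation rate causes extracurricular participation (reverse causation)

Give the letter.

C

Building age causes extracurricular participation (building age → class size → after-school program uptake → extracurricular participation) and graduation rate (building age → free-lunch eligibility → graduation rate) — a common cause creating the correlation.
There is no stated path from extracurricular participation to graduation rate or from graduation rate to extracurricular participation, so neither direct nor reverse causation applies.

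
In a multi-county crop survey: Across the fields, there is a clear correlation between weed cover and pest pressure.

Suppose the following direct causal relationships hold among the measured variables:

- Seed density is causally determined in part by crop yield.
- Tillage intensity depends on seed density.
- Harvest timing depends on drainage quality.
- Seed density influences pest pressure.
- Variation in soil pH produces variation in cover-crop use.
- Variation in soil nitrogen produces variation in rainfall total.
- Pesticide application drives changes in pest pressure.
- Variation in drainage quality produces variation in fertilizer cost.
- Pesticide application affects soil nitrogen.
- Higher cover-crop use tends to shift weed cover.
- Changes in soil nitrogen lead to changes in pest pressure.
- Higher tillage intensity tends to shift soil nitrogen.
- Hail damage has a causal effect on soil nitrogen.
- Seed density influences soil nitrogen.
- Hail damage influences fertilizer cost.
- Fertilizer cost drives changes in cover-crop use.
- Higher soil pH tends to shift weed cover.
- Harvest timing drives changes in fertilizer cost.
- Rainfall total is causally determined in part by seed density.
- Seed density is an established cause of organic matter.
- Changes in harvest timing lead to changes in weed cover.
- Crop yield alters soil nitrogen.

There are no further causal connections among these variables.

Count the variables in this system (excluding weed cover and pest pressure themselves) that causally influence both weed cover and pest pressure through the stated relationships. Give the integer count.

The common causes are: hail damage (to weed cover via hail damage → fertilizer cost → cover-crop use → weed cover; to pest pressure via hail damage → soil nitrogen → pest pressure).
Every other variable lacks a causal path to at least one of weed cover and pest pressure.

1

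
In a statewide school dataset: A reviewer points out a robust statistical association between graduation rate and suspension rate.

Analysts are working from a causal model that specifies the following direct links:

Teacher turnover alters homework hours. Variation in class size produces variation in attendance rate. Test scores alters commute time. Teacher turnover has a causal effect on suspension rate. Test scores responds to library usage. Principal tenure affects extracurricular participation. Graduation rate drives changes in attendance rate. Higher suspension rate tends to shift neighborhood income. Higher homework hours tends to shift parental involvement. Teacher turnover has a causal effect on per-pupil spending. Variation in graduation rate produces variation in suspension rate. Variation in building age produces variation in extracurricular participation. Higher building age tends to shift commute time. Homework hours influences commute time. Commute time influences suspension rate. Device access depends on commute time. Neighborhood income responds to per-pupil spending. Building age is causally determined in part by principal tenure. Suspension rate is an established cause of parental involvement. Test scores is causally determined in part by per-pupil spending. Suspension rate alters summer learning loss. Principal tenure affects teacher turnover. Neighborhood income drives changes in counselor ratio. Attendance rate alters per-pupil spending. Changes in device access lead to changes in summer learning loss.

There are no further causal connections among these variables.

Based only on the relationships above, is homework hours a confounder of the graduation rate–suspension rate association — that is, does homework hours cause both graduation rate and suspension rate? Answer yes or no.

Homework hours has no stated causal path to graduation rate. A confounder must cause both variables, so homework hours does not qualify.

no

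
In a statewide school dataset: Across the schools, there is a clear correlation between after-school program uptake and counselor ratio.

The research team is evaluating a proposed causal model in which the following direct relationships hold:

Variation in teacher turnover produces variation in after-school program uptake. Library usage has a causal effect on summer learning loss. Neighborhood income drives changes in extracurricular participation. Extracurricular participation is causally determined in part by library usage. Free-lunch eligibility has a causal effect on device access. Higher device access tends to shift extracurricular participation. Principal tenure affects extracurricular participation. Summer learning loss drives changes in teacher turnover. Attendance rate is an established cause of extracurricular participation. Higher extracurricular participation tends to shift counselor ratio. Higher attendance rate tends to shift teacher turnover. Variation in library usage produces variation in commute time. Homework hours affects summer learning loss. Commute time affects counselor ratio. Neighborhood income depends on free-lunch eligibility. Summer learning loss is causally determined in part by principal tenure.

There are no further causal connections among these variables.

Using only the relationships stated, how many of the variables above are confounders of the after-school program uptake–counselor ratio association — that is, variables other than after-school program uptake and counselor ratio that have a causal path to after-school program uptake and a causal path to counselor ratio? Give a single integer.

The common causes are: attendance rate (to after-school program uptake via attendance rate → teacher turnover → after-school program uptake; to counselor ratio via attendance rate → extracurricular participation → counselor ratio); library usage (to after-school program uptake via library usage → summer learning loss → teacher turnover → after-school program uptake; to counselor ratio via library usage → commute time → counselor ratio); principal tenure (to after-school program uptake via principal tenure → summer learning loss → teacher turnover → after-school program uptake; to counselor ratio via principal tenure → extracurricular participation → counselor ratio).
Every other variable lacks a causal path to at least one of after-school program uptake and counselor ratio.

3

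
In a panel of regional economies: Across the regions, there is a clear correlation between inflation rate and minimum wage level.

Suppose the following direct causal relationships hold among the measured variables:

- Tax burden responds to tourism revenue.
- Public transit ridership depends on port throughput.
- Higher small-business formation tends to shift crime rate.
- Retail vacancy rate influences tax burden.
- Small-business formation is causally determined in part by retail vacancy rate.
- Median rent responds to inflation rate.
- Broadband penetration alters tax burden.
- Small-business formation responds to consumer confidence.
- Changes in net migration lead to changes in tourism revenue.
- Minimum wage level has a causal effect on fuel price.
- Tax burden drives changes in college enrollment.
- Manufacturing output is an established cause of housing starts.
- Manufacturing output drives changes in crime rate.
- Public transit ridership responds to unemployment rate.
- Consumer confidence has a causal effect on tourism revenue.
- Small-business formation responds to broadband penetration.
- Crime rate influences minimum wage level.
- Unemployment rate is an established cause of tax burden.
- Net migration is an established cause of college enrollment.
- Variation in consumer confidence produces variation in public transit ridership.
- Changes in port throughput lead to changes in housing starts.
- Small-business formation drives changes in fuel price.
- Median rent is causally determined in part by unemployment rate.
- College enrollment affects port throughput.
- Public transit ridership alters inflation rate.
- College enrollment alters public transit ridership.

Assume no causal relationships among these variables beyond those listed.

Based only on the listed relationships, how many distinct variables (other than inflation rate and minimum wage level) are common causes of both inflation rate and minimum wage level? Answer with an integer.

The common causes are: broadband penetration (to inflation rate via broadband penetration → tax burden → college enrollment → public transit ridership → inflation rate; to minimum wage level via broadband penetration → small-business formation → crime rate → minimum wage level); consumer confidence (to inflation rate via consumer confidence → public transit ridership → inflation rate; to minimum wage level via consumer confidence → small-business formation → crime rate → minimum wage level); retail vacancy rate (to inflation rate via retail vacancy rate → tax burden → college enrollment → public transit ridership → inflation rate; to minimum wage level via retail vacancy rate → small-business formation → crime rate → minimum wage level).
Every other variable lacks a causal path to at least one of inflation rate and minimum wage level.

3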